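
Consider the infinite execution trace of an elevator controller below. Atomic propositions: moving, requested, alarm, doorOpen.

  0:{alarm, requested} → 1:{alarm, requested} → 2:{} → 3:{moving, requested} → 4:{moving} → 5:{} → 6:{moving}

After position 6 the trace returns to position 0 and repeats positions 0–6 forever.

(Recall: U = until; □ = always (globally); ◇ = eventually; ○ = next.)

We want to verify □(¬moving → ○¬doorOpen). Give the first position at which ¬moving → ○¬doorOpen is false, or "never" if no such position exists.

¬moving → ○¬doorOpen holds at every position 0..6, and those are all the positions the trace ever visits, so the invariant □(¬moving → ○¬doorOpen) is never violated.

never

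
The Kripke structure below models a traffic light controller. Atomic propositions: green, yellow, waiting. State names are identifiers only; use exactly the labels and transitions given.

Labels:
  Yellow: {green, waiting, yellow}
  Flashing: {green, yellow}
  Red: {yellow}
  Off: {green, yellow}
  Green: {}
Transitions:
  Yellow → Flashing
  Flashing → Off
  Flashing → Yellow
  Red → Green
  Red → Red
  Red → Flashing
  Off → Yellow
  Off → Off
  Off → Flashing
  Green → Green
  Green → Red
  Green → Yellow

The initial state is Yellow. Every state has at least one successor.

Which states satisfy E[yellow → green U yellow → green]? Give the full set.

{Yellow, Flashing, Off, Green}

States satisfying yellow → green: {Yellow, Flashing, Off, Green}.
States satisfying E[yellow → green U yellow → green]: {Yellow, Flashing, Off, Green}.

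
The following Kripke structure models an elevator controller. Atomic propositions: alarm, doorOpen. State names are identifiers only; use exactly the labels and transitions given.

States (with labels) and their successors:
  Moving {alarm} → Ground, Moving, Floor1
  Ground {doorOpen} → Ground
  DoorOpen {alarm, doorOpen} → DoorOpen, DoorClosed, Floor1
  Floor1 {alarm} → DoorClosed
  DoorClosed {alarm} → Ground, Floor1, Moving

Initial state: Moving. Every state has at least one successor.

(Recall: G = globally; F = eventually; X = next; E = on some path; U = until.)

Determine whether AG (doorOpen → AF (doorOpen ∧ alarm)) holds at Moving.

States satisfying doorOpen → AF (doorOpen ∧ alarm): {Moving, DoorOpen, Floor1, DoorClosed}.
States satisfying AG (doorOpen → AF (doorOpen ∧ alarm)): ∅.
Ground is reachable from Moving and violates doorOpen → AF (doorOpen ∧ alarm), so AG fails at Moving.
Moving ∉ Sat(AG (doorOpen → AF (doorOpen ∧ alarm))).

Violated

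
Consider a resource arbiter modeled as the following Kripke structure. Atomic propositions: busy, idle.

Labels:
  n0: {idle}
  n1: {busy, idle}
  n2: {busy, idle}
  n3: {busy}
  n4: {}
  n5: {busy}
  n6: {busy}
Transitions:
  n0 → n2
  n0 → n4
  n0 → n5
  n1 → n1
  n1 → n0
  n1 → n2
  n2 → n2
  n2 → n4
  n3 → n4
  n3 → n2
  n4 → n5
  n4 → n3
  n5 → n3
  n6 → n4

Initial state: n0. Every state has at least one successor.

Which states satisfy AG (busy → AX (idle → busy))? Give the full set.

States satisfying busy → AX (idle → busy): {n0, n2, n3, n4, n5, n6}.
States satisfying AG (busy → AX (idle → busy)): {n0, n2, n3, n4, n5, n6}.

{n0, n2, n3, n4, n5, n6}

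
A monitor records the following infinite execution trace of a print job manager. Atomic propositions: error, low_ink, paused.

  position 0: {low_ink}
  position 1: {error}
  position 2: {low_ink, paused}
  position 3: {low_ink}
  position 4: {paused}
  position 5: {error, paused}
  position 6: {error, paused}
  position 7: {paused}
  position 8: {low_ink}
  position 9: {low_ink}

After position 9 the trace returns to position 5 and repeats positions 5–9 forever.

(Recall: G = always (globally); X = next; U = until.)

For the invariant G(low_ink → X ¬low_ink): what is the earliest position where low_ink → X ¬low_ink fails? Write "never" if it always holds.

2

Check low_ink → X ¬low_ink at each position in order: 0 ✓, 1 ✓.
At position 2 the labels are {low_ink, paused} and the next position 3 has {low_ink}, so low_ink → X ¬low_ink is false there. This is the first violation.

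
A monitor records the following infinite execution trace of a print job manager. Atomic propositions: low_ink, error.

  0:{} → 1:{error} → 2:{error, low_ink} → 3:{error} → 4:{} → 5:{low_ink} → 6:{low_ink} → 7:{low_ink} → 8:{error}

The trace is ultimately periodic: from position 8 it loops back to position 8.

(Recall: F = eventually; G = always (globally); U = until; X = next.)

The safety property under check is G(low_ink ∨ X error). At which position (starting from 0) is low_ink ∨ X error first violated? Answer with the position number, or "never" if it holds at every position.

3

Check low_ink ∨ X error at each position in order: 0 ✓, 1 ✓, 2 ✓.
At position 3 the labels are {error} and the next position 4 has {}, so low_ink ∨ X error is false there. This is the first violation.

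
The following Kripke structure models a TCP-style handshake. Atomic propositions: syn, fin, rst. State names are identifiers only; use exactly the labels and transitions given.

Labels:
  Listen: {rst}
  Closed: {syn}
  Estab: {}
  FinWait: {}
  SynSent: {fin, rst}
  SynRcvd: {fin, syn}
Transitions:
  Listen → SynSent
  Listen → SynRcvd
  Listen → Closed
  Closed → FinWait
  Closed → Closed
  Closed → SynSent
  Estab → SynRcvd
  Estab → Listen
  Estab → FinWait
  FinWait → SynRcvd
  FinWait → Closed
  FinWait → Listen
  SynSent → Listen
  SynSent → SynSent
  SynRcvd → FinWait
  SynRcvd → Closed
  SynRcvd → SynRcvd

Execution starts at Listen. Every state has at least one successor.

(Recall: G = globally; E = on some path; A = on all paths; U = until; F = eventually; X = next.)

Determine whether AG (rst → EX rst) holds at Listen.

Satisfied

States satisfying rst → EX rst: {Listen, Closed, Estab, FinWait, SynSent, SynRcvd}.
States satisfying AG (rst → EX rst): {Listen, Closed, Estab, FinWait, SynSent, SynRcvd}.
Every state reachable from Listen satisfies rst → EX rst.
Listen ∈ Sat(AG (rst → EX rst)).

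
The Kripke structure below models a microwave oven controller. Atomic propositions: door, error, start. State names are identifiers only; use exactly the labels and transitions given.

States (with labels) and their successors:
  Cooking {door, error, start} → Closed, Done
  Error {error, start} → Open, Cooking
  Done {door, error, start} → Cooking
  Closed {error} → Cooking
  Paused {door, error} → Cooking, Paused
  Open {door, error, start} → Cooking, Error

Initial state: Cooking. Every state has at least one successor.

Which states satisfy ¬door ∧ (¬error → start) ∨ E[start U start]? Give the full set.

States satisfying ¬door: {Error, Closed}.
States satisfying ¬error: ∅.
States satisfying ¬error → start: {Cooking, Error, Done, Closed, Paused, Open}.
States satisfying ¬door ∧ (¬error → start): {Error, Closed}.
States satisfying start: {Cooking, Error, Done, Open}.
States satisfying E[start U start]: {Cooking, Error, Done, Open}.
States satisfying ¬door ∧ (¬error → start) ∨ E[start U start]: {Cooking, Error, Done, Closed, Open}.

{Cooking, Error, Done, Closed, Open}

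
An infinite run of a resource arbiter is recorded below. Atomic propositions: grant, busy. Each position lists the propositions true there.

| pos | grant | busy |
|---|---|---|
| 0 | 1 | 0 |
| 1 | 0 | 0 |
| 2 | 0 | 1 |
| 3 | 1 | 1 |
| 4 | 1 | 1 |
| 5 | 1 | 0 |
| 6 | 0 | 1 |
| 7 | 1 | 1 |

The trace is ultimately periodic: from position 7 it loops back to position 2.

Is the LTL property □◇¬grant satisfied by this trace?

Holds

◇¬grant holds at every position 0..7, and those are all positions ever visited, so □◇¬grant holds.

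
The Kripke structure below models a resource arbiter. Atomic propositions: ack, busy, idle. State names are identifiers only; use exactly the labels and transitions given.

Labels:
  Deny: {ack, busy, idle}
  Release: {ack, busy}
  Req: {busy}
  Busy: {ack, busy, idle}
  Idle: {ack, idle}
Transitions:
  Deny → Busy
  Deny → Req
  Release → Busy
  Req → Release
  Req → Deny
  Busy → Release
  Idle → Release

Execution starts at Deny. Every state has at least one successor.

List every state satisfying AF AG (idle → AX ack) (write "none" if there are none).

{Release, Busy, Idle}

States satisfying AG (idle → AX ack): {Release, Busy, Idle}.
States satisfying AF AG (idle → AX ack): {Release, Busy, Idle}.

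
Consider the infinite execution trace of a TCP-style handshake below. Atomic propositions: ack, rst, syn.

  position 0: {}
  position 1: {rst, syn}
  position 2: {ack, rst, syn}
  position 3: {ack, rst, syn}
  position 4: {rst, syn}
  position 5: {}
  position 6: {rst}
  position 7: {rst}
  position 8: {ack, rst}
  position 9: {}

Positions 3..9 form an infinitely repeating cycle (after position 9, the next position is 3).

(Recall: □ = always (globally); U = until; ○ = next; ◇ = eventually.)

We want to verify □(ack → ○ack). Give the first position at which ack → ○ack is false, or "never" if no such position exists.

3

Check ack → ○ack at each position in order: 0 ✓, 1 ✓, 2 ✓.
At position 3 the labels are {ack, rst, syn} and the next position 4 has {rst, syn}, so ack → ○ack is false there. This is the first violation.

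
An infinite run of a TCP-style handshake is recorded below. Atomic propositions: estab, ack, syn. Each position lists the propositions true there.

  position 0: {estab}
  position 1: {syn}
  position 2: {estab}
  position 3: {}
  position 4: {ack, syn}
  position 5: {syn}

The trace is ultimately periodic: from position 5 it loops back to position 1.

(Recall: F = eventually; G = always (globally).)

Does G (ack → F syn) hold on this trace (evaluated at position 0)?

Holds

ack → F syn holds at every position 0..5, and those are all positions ever visited, so G (ack → F syn) holds.
Positions where ack holds: 4.
Check F syn at each: 4→ok.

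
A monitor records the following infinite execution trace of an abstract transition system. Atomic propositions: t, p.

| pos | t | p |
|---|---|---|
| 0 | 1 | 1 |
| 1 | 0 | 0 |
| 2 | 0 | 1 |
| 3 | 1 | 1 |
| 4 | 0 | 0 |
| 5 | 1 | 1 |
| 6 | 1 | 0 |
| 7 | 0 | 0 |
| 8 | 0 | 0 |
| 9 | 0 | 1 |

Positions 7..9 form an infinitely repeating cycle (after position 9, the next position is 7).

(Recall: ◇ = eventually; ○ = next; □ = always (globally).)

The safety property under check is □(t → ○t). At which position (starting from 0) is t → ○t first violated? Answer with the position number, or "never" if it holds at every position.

At position 0 the labels are {p, t} and the next position 1 has {}, so t → ○t is false there. This is the first violation.

0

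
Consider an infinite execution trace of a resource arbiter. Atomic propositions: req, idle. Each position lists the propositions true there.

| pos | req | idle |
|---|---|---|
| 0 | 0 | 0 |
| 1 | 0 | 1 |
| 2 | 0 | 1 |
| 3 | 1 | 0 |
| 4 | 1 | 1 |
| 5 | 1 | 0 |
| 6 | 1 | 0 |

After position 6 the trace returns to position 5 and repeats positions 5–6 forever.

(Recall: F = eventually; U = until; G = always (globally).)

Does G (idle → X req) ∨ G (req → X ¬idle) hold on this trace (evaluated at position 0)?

idle → X req must hold at every position from 0 onward. It fails at position 1, so G (idle → X req) is false.
Positions where idle holds: 1, 2, 4.
Check X req at each: 1→fails, 2→ok, 4→ok.
req → X ¬idle must hold at every position from 0 onward. It fails at position 3, so G (req → X ¬idle) is false.
Positions where req holds: 3, 4, 5, 6.
Check X ¬idle at each: 3→fails, 4→ok, 5→ok, 6→ok.
At position 0: G (idle → X req) is false; G (req → X ¬idle) is false; so G (idle → X req) ∨ G (req → X ¬idle) is false.

Does not hold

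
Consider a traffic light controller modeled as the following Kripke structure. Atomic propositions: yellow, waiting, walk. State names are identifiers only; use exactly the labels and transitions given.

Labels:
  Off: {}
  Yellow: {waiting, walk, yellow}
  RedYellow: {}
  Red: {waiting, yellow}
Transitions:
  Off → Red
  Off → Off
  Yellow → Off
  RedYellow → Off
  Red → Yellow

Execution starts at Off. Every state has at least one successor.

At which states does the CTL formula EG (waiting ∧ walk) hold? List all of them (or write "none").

none

States satisfying waiting ∧ walk: {Yellow}.
States satisfying EG (waiting ∧ walk): ∅.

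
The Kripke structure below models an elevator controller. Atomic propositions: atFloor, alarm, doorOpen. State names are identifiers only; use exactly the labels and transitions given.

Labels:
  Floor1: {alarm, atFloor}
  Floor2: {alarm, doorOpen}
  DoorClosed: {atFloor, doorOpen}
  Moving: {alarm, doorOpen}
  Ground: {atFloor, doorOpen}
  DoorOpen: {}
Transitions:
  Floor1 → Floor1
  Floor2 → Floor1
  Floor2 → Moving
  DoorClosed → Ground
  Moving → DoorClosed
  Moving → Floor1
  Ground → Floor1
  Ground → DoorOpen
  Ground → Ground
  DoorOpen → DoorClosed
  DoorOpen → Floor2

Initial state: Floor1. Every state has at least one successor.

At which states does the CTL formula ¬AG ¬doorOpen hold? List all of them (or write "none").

States satisfying ¬doorOpen: {Floor1, DoorOpen}.
States satisfying AG ¬doorOpen: {Floor1}.
States satisfying ¬AG ¬doorOpen: {Floor2, DoorClosed, Moving, Ground, DoorOpen}.

{Floor2, DoorClosed, Moving, Ground, DoorOpen}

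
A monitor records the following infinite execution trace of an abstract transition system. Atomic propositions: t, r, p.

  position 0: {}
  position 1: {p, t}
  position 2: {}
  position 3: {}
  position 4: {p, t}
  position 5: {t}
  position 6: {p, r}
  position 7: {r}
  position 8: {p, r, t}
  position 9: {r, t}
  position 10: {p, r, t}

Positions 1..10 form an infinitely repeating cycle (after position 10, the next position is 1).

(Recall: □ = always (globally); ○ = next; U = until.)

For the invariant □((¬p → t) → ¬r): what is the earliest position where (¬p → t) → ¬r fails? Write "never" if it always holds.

Check (¬p → t) → ¬r at each position in order: 0 ✓, 1 ✓, 2 ✓, 3 ✓, 4 ✓, 5 ✓.
At position 6 the labels are {p, r}, so (¬p → t) → ¬r is false there. This is the first violation.

6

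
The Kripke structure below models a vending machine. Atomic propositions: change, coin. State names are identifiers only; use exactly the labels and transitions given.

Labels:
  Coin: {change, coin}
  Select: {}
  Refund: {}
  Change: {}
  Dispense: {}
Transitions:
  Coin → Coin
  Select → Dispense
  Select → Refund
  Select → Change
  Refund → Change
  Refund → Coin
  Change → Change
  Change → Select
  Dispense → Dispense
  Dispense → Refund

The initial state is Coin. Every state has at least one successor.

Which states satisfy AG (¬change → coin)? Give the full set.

{Coin}

States satisfying ¬change → coin: {Coin}.
States satisfying AG (¬change → coin): {Coin}.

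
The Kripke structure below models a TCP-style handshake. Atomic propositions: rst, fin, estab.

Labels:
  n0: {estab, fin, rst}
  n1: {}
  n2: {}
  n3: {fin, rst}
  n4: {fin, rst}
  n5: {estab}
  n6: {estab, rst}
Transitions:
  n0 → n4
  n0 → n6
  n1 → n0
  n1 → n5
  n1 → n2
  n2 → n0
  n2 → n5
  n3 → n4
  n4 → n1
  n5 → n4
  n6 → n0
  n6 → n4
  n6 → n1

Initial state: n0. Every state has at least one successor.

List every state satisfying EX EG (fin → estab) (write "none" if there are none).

{n0, n1, n2, n4, n6}

States satisfying EG (fin → estab): {n0, n1, n2, n6}.
States satisfying EX EG (fin → estab): {n0, n1, n2, n4, n6}.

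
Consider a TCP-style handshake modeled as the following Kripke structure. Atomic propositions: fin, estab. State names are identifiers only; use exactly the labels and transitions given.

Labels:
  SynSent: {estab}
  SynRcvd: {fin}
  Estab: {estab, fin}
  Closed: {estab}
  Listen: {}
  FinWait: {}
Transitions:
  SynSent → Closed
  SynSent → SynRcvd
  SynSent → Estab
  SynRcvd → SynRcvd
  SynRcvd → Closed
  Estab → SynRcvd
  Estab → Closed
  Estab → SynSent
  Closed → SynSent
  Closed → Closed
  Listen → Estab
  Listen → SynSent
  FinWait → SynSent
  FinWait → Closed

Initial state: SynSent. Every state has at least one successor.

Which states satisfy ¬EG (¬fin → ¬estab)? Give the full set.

States satisfying ¬fin → ¬estab: {SynRcvd, Estab, Listen, FinWait}.
States satisfying EG (¬fin → ¬estab): {SynRcvd, Estab, Listen}.
States satisfying ¬EG (¬fin → ¬estab): {SynSent, Closed, FinWait}.

{SynSent, Closed, FinWait}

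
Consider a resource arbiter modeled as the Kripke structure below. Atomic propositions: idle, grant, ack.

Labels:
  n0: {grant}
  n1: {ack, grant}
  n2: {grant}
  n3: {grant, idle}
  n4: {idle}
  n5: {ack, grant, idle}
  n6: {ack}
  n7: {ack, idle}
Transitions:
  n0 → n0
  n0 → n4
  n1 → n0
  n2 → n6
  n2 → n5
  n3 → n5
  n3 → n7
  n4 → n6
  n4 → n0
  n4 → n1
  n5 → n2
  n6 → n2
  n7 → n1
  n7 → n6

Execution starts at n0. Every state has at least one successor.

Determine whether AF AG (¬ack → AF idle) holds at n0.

No

States satisfying AG (¬ack → AF idle): ∅.
States satisfying AF AG (¬ack → AF idle): ∅.
There is a path from n0 along which AG (¬ack → AF idle) never holds.
n0 ∉ Sat(AF AG (¬ack → AF idle)).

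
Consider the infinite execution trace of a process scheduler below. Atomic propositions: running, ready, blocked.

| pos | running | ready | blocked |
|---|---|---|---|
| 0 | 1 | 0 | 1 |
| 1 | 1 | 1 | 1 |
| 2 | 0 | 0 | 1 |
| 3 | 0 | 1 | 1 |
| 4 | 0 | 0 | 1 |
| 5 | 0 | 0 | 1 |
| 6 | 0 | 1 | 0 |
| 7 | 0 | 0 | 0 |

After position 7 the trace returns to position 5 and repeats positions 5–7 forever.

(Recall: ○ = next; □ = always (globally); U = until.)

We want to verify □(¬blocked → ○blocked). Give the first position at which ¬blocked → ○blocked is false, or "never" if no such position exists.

Check ¬blocked → ○blocked at each position in order: 0 ✓, 1 ✓, 2 ✓, 3 ✓, 4 ✓, 5 ✓.
At position 6 the labels are {ready} and the next position 7 has {}, so ¬blocked → ○blocked is false there. This is the first violation.

6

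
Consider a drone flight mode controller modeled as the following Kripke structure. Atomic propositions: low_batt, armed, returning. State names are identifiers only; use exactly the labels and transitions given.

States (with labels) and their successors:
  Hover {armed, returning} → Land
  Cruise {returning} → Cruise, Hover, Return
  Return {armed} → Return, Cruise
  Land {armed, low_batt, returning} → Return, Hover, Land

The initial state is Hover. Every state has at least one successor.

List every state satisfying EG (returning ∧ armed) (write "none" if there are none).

States satisfying returning ∧ armed: {Hover, Land}.
States satisfying EG (returning ∧ armed): {Hover, Land}.

{Hover, Land}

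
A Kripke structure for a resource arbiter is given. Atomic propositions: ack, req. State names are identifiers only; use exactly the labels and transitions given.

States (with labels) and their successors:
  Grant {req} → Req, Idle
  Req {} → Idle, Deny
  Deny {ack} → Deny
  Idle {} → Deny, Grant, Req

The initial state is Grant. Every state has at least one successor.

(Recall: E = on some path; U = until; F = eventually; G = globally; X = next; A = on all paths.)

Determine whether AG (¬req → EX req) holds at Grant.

States satisfying ¬req → EX req: {Grant, Idle}.
States satisfying AG (¬req → EX req): ∅.
Deny is reachable from Grant and violates ¬req → EX req, so AG fails at Grant.
Grant ∉ Sat(AG (¬req → EX req)).

Violated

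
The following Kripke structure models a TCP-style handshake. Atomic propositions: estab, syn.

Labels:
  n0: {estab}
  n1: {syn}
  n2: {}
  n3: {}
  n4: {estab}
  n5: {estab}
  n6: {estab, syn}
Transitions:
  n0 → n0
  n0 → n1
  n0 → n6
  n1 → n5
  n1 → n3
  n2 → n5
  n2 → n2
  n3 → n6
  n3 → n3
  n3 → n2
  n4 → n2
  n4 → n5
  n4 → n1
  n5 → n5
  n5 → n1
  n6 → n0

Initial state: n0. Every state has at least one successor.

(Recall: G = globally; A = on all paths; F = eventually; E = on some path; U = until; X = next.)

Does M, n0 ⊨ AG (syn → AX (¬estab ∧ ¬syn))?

Violated

States satisfying syn → AX (¬estab ∧ ¬syn): {n0, n2, n3, n4, n5}.
States satisfying AG (syn → AX (¬estab ∧ ¬syn)): ∅.
n1 is reachable from n0 and violates syn → AX (¬estab ∧ ¬syn), so AG fails at n0.
n0 ∉ Sat(AG (syn → AX (¬estab ∧ ¬syn))).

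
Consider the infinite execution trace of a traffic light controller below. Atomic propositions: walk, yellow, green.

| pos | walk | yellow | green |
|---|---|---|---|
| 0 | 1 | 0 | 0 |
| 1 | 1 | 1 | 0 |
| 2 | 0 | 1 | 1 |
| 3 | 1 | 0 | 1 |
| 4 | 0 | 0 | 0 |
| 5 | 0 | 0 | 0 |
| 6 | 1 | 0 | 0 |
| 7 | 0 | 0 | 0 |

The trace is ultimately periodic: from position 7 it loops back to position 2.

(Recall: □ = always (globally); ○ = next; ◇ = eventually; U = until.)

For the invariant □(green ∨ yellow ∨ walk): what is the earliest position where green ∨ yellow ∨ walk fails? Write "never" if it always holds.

Check green ∨ yellow ∨ walk at each position in order: 0 ✓, 1 ✓, 2 ✓, 3 ✓.
At position 4 the labels are {}, so green ∨ yellow ∨ walk is false there. This is the first violation.

4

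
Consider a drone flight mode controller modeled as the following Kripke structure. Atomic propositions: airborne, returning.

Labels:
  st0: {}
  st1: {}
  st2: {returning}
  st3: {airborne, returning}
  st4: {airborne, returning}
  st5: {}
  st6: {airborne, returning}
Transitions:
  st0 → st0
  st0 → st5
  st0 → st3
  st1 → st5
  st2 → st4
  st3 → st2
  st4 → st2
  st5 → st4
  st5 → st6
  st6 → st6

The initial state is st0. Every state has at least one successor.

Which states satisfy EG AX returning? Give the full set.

{st2, st3, st4, st5, st6}

States satisfying AX returning: {st2, st3, st4, st5, st6}.
States satisfying EG AX returning: {st2, st3, st4, st5, st6}.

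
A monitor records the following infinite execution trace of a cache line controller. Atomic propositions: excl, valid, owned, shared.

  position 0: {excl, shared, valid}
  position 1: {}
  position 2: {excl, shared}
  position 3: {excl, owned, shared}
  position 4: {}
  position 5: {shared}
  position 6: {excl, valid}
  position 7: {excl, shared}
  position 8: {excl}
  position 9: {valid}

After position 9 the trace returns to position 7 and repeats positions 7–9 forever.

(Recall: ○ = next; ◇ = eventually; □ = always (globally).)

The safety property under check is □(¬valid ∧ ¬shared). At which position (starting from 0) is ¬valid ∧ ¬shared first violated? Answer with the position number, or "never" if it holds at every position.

At position 0 the labels are {excl, shared, valid}, so ¬valid ∧ ¬shared is false there. This is the first violation.

0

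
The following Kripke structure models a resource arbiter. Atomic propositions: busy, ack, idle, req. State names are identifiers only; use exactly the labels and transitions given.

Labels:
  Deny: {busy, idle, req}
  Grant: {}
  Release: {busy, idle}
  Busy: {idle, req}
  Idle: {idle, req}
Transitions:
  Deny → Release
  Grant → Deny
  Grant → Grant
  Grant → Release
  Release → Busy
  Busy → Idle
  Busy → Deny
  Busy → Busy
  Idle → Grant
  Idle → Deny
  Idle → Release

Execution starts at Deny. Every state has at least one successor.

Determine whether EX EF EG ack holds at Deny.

States satisfying EF EG ack: ∅.
States satisfying EX EF EG ack: ∅.
No suitable path/successor from Deny witnesses the formula.
Deny ∉ Sat(EX EF EG ack).

No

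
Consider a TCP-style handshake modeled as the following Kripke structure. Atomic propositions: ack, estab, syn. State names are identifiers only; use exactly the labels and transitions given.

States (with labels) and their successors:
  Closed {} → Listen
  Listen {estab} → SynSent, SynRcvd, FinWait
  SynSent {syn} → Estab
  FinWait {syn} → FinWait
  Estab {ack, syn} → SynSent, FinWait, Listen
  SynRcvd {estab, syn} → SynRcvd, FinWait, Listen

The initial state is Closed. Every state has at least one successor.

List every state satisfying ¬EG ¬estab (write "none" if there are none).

States satisfying ¬estab: {Closed, SynSent, FinWait, Estab}.
States satisfying EG ¬estab: {SynSent, FinWait, Estab}.
States satisfying ¬EG ¬estab: {Closed, Listen, SynRcvd}.

{Closed, Listen, SynRcvd}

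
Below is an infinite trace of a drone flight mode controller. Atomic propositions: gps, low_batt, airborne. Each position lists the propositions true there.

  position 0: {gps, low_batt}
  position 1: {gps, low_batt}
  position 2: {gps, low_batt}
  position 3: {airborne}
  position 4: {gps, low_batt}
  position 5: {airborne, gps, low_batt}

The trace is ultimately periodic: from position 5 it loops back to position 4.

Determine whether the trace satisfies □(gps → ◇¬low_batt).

Violated

gps → ◇¬low_batt must hold at every position from 0 onward. It fails at position 4, so □(gps → ◇¬low_batt) is false.
Positions where gps holds: 0, 1, 2, 4, 5.
Check ◇¬low_batt at each: 0→ok, 1→ok, 2→ok, 4→fails, 5→fails.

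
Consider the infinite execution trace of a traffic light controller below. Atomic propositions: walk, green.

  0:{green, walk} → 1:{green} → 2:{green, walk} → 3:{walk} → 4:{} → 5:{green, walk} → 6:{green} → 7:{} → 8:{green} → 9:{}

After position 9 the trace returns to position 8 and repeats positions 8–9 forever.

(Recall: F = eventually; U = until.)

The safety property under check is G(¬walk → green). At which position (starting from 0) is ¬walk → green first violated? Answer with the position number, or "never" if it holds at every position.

Check ¬walk → green at each position in order: 0 ✓, 1 ✓, 2 ✓, 3 ✓.
At position 4 the labels are {}, so ¬walk → green is false there. This is the first violation.

4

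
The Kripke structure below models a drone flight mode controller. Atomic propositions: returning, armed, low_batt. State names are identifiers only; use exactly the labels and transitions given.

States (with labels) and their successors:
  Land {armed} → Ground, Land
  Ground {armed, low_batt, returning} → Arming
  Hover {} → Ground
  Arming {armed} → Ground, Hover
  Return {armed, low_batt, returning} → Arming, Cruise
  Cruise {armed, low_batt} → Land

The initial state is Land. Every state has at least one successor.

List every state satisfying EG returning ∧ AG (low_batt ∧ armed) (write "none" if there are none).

States satisfying returning: {Ground, Return}.
States satisfying EG returning: ∅.
States satisfying low_batt ∧ armed: {Ground, Return, Cruise}.
States satisfying AG (low_batt ∧ armed): ∅.
States satisfying EG returning ∧ AG (low_batt ∧ armed): ∅.

none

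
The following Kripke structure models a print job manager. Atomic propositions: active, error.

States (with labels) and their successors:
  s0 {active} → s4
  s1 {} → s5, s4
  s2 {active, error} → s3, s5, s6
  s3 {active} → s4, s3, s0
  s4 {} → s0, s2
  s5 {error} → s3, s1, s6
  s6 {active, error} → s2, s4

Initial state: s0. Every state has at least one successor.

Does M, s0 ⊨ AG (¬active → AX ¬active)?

States satisfying ¬active → AX ¬active: {s0, s1, s2, s3, s6}.
States satisfying AG (¬active → AX ¬active): ∅.
s4 is reachable from s0 and violates ¬active → AX ¬active, so AG fails at s0.
s0 ∉ Sat(AG (¬active → AX ¬active)).

Violated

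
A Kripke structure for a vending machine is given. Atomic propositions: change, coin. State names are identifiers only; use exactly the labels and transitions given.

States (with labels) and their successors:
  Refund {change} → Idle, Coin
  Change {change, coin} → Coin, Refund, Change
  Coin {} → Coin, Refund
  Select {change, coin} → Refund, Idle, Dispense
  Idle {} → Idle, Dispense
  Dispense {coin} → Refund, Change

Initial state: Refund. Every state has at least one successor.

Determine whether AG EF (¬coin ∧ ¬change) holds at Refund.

Satisfied

States satisfying EF (¬coin ∧ ¬change): {Refund, Change, Coin, Select, Idle, Dispense}.
States satisfying AG EF (¬coin ∧ ¬change): {Refund, Change, Coin, Select, Idle, Dispense}.
Every state reachable from Refund satisfies EF (¬coin ∧ ¬change).
Refund ∈ Sat(AG EF (¬coin ∧ ¬change)).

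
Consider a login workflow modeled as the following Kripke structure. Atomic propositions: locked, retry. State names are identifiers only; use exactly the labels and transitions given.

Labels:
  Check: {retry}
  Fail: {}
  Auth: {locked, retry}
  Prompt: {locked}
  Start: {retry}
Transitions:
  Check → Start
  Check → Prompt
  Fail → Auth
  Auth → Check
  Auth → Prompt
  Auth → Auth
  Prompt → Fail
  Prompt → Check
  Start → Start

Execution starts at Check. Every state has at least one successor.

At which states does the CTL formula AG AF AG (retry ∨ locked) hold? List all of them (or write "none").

{Start}

States satisfying AF AG (retry ∨ locked): {Start}.
States satisfying AG AF AG (retry ∨ locked): {Start}.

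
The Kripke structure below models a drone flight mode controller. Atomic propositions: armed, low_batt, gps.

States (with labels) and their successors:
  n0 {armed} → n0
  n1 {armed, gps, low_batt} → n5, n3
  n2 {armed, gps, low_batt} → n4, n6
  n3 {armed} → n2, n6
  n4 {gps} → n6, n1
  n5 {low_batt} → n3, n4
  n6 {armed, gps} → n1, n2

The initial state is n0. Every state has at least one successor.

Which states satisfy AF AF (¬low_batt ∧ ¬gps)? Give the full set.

States satisfying AF (¬low_batt ∧ ¬gps): {n0, n3}.
States satisfying AF AF (¬low_batt ∧ ¬gps): {n0, n3}.

{n0, n3}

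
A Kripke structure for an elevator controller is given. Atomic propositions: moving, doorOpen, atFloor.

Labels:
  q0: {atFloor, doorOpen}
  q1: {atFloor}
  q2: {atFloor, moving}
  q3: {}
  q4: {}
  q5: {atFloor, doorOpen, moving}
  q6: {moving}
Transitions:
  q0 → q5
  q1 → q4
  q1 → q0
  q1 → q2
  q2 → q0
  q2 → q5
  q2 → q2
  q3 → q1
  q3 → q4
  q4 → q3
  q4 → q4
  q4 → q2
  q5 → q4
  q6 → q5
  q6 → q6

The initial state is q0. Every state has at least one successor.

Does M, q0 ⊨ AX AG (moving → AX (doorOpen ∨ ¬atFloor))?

Violated

States satisfying AG (moving → AX (doorOpen ∨ ¬atFloor)): ∅.
States satisfying AX AG (moving → AX (doorOpen ∨ ¬atFloor)): ∅.
q0 ∉ Sat(AX AG (moving → AX (doorOpen ∨ ¬atFloor))).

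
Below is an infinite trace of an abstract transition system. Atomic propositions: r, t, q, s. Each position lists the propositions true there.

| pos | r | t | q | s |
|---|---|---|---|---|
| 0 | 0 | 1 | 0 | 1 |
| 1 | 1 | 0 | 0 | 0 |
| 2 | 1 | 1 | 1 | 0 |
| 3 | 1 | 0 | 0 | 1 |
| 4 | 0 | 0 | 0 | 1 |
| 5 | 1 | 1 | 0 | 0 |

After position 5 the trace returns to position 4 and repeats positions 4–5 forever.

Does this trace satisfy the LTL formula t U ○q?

Yes

Walking from position 0: ○q first holds at position 1, and t holds at every earlier position along the way, so t U ○q holds.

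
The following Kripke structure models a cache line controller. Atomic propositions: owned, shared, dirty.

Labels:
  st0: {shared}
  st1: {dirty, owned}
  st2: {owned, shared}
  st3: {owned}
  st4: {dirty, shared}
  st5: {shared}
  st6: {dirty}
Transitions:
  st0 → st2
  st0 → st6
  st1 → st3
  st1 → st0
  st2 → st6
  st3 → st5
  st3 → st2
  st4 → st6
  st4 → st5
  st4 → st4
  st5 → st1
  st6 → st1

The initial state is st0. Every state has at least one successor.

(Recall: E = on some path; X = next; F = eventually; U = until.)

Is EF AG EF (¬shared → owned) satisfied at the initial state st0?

States satisfying AG EF (¬shared → owned): {st0, st1, st2, st3, st4, st5, st6}.
States satisfying EF AG EF (¬shared → owned): {st0, st1, st2, st3, st4, st5, st6}.
Some path from st0 reaches a state where AG EF (¬shared → owned) holds.
st0 ∈ Sat(EF AG EF (¬shared → owned)).

Satisfied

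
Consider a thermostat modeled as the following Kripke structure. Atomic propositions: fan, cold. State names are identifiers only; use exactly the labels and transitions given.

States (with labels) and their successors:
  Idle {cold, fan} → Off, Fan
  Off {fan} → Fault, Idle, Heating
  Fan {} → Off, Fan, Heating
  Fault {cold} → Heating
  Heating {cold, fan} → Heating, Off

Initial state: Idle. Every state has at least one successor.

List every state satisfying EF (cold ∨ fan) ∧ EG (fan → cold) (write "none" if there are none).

States satisfying cold ∨ fan: {Idle, Off, Fault, Heating}.
States satisfying EF (cold ∨ fan): {Idle, Off, Fan, Fault, Heating}.
States satisfying fan → cold: {Idle, Fan, Fault, Heating}.
States satisfying EG (fan → cold): {Idle, Fan, Fault, Heating}.
States satisfying EF (cold ∨ fan) ∧ EG (fan → cold): {Idle, Fan, Fault, Heating}.

{Idle, Fan, Fault, Heating}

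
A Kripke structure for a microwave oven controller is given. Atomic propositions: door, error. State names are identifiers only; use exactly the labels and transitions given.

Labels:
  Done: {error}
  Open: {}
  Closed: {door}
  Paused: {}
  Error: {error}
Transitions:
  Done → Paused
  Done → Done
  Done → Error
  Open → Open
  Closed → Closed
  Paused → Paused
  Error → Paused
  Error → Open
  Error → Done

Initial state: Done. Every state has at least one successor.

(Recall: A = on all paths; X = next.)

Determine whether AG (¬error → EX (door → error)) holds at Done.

Holds

States satisfying ¬error → EX (door → error): {Done, Open, Paused, Error}.
States satisfying AG (¬error → EX (door → error)): {Done, Open, Paused, Error}.
Every state reachable from Done satisfies ¬error → EX (door → error).
Done ∈ Sat(AG (¬error → EX (door → error))).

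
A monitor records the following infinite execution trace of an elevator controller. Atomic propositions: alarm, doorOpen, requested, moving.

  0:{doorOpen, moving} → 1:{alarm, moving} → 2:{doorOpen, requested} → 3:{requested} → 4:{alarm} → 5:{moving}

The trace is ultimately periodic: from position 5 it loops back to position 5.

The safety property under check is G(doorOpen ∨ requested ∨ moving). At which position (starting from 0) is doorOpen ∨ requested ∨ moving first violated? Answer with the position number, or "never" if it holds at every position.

Check doorOpen ∨ requested ∨ moving at each position in order: 0 ✓, 1 ✓, 2 ✓, 3 ✓.
At position 4 the labels are {alarm}, so doorOpen ∨ requested ∨ moving is false there. This is the first violation.

4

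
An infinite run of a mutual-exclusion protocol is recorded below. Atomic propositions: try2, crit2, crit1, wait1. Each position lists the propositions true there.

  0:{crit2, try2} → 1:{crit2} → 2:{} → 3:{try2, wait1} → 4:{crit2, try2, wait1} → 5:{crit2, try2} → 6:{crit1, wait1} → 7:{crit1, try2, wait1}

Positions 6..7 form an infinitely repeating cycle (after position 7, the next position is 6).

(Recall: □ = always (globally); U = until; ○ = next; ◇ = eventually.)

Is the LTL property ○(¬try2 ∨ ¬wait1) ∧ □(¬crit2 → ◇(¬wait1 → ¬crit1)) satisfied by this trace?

Satisfied

The position after 0 is 1; ¬try2 ∨ ¬wait1 is true there.
¬crit2 → ◇(¬wait1 → ¬crit1) holds at every position 0..7, and those are all positions ever visited, so □(¬crit2 → ◇(¬wait1 → ¬crit1)) holds.
Positions where ¬crit2 holds: 2, 3, 6, 7.
Check ◇(¬wait1 → ¬crit1) at each: 2→ok, 3→ok, 6→ok, 7→ok.
At position 0: ○(¬try2 ∨ ¬wait1) is true; □(¬crit2 → ◇(¬wait1 → ¬crit1)) is true; so ○(¬try2 ∨ ¬wait1) ∧ □(¬crit2 → ◇(¬wait1 → ¬crit1)) is true.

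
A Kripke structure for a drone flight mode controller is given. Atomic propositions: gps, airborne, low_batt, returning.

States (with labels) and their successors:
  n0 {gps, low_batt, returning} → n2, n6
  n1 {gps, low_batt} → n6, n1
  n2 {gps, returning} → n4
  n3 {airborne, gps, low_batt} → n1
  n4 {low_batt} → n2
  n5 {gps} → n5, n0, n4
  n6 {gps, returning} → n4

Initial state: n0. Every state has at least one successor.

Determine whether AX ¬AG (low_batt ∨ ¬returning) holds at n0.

States satisfying ¬AG (low_batt ∨ ¬returning): {n0, n1, n2, n3, n4, n5, n6}.
States satisfying AX ¬AG (low_batt ∨ ¬returning): {n0, n1, n2, n3, n4, n5, n6}.
n0 ∈ Sat(AX ¬AG (low_batt ∨ ¬returning)).

Yes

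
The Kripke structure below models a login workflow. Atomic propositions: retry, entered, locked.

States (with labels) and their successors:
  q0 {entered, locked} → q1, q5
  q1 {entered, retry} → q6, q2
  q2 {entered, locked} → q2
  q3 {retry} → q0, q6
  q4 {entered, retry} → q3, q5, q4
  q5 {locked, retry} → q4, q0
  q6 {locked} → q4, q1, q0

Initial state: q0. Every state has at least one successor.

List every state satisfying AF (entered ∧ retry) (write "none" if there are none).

States satisfying entered ∧ retry: {q1, q4}.
States satisfying AF (entered ∧ retry): {q1, q4}.

{q1, q4}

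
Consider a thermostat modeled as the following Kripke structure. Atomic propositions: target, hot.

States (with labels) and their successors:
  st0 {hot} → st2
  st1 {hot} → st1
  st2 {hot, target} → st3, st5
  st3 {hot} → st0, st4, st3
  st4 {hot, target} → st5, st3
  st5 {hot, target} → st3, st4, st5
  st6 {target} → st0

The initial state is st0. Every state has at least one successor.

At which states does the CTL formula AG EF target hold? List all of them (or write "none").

States satisfying EF target: {st0, st2, st3, st4, st5, st6}.
States satisfying AG EF target: {st0, st2, st3, st4, st5, st6}.

{st0, st2, st3, st4, st5, st6}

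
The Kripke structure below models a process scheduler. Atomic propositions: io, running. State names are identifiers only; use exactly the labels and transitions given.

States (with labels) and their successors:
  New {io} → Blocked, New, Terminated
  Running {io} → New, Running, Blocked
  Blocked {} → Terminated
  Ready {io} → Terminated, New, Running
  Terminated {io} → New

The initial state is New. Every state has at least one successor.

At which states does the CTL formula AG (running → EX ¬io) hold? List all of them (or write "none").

{New, Running, Blocked, Ready, Terminated}

States satisfying running → EX ¬io: {New, Running, Blocked, Ready, Terminated}.
States satisfying AG (running → EX ¬io): {New, Running, Blocked, Ready, Terminated}.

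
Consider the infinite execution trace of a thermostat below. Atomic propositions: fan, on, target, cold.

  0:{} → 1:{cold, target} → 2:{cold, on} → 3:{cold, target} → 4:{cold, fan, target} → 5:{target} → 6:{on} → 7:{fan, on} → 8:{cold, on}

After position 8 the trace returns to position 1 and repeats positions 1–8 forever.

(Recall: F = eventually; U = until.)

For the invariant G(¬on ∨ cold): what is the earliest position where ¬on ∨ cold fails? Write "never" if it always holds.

Check ¬on ∨ cold at each position in order: 0 ✓, 1 ✓, 2 ✓, 3 ✓, 4 ✓, 5 ✓.
At position 6 the labels are {on}, so ¬on ∨ cold is false there. This is the first violation.

6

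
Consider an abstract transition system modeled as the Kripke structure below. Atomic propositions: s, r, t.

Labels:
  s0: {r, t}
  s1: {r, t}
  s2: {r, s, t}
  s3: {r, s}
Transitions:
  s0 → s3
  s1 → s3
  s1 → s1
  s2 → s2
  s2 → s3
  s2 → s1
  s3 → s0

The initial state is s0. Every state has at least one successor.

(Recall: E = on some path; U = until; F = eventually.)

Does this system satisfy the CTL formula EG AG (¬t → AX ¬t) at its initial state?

States satisfying AG (¬t → AX ¬t): ∅.
States satisfying EG AG (¬t → AX ¬t): ∅.
No suitable path/successor from s0 witnesses the formula.
s0 ∉ Sat(EG AG (¬t → AX ¬t)).

Violated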